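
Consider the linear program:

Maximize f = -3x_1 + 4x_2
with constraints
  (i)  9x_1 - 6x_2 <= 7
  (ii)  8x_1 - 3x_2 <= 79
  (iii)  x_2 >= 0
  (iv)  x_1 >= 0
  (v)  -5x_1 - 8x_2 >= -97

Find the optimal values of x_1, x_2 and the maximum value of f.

x_1 = 0, x_2 = 97/8, maximum f = 97/2

Vertices and f = -3x_1 + 4x_2:
  (7/9, 0) → f = -7/3
  (319/51, 419/51) → f = 719/51
  (0, 0) → f = 0
  (0, 97/8) → f = 97/2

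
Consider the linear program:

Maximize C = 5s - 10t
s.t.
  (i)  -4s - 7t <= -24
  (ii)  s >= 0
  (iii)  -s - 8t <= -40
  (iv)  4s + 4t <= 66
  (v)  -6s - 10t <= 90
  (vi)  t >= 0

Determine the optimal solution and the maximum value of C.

Extreme points and C = 5s - 10t:
  (0, 5) → C = -50
  (0, 33/2) → C = -165
  (92/7, 47/14) → C = 225/7

The optimum lies where -s - 8t = -40 and 4s + 4t = 66.
Solving simultaneously gives s = 92/7, t = 47/14.

s = 92/7, t = 47/14, maximum C = 225/7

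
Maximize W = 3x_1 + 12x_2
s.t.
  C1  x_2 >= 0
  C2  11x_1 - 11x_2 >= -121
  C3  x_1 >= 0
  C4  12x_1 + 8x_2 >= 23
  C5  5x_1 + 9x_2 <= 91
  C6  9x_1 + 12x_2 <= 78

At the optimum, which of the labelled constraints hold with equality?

C3 and C6

Feasible corners and W = 3x_1 + 12x_2:
  (23/12, 0) → W = 23/4
  (26/3, 0) → W = 26
  (0, 23/8) → W = 69/2
  (0, 13/2) → W = 78

The maximum is at (0, 13/2). Substituting into each constraint, equality holds for C3 and C6; the remaining constraints have slack.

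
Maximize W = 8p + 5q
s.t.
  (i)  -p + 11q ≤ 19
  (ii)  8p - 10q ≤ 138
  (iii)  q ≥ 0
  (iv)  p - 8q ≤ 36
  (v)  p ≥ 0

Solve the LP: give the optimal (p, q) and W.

Feasible corners and W = 8p + 5q:
  (854/39, 145/39) → W = 2519/13
  (0, 19/11) → W = 95/11
  (69/4, 0) → W = 138
  (0, 0) → W = 0

p = 854/39, q = 145/39, maximum W = 2519/13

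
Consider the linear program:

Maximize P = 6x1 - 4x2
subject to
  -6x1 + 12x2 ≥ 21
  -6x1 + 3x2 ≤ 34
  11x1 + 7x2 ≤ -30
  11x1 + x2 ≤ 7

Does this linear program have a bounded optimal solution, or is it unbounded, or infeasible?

bounded optimum

Corner points and P = 6x1 - 4x2:
  (-115/18, -13/9) → P = -293/9
  (-169/58, 17/58) → P = -541/29
  (-328/75, 194/75) → P = -2744/75
The feasible region has finitely many vertices and no improving ray; the maximum is -541/29 at (-169/58, 17/58).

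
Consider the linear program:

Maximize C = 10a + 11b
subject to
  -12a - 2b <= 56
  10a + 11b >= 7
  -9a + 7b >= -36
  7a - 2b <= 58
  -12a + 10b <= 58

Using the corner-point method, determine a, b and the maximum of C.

Vertices and C = 10a + 11b:
  (445/169, -297/169) → C = 7
  (-71/29, 83/29) → C = 7
  (334/31, 270/31) → C = 6310/31
  (348/23, 551/23) → C = 9541/23

The binding constraints are 7a - 2b = 58 and -12a + 10b = 58.
Solving simultaneously gives a = 348/23, b = 551/23.

a = 348/23, b = 551/23, maximum C = 9541/23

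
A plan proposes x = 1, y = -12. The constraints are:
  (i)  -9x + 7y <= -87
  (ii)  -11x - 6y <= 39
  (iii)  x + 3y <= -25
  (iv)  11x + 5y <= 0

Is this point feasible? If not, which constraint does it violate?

not feasible — violates (ii)

Constraint (ii): -11x - 6y = 61, which is not ≤ 39. All other constraints are satisfied.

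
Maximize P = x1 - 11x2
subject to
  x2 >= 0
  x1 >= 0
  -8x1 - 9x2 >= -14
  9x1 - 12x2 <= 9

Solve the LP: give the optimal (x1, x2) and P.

Extreme points and P = x1 - 11x2:
  (0, 0) → P = 0
  (1, 0) → P = 1
  (0, 14/9) → P = -154/9
  (83/59, 18/59) → P = -115/59

At the optimal vertex, x2 = 0 and 9x1 - 12x2 = 9.
Solving simultaneously gives x1 = 1, x2 = 0.

x1 = 1, x2 = 0, maximum P = 1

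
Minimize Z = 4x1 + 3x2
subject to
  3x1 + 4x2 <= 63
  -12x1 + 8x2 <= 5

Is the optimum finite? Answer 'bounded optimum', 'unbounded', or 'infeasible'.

unbounded

From the feasible point (121/18, 257/24), moving in the direction (-8, -12) keeps every constraint satisfied while Z decreases without bound.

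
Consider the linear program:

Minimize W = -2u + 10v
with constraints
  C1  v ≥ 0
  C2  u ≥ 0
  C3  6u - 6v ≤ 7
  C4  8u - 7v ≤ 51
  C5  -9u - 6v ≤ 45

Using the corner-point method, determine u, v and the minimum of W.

Vertices and W = -2u + 10v:
  (0, 0) → W = 0
  (7/6, 0) → W = -7/3
  (257/6, 125/3) → W = 331
The feasible region is unbounded (it extends along (0, 1), (7, 8)), but W strictly increases along every unbounded feasible direction, so there is no improving ray and the minimum is attained at a vertex.

u = 7/6, v = 0, minimum W = -7/3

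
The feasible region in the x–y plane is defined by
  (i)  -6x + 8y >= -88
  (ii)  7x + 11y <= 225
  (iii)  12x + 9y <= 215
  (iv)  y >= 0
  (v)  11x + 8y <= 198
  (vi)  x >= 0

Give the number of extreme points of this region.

Of the 15 pairwise boundary intersections, those satisfying every inequality are:
  (1256/75, 39/25)
  (44/3, 0)
  (340/69, 1195/69)
  (0, 225/11)
  (0, 0)

5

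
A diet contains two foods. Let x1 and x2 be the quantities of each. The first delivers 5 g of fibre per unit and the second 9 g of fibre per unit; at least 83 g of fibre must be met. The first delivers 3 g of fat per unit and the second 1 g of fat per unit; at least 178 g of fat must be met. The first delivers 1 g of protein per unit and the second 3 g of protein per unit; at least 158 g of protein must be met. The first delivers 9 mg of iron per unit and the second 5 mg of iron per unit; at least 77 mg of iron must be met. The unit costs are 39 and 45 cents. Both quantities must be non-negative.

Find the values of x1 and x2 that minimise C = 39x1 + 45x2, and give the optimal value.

Vertices and C = 39x1 + 45x2:
  (0, 178) → C = 8010
  (158, 0) → C = 6162
  (47, 37) → C = 3498
The feasible region is unbounded (it extends along (0, 1), (1, 0)), but C strictly increases along every unbounded feasible direction, so there is no improving ray and the minimum is attained at a vertex.

x1 = 47, x2 = 37, minimum C = 3498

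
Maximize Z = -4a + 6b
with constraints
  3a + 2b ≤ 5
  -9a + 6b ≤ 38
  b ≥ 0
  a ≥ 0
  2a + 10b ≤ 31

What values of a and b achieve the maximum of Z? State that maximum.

a = 0, b = 5/2, maximum Z = 15

Extreme points and Z = -4a + 6b:
  (5/3, 0) → Z = -20/3
  (0, 5/2) → Z = 15
  (0, 0) → Z = 0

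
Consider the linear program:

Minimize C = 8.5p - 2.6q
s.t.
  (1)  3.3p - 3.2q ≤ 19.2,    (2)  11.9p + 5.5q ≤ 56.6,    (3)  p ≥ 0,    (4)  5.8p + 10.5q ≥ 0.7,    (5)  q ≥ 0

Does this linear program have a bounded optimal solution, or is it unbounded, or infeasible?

Vertices and C = 8.5p - 2.6q:
  (0, 566/55) → C = -7358/275
  (566/119, 0) → C = 283/7
  (0, 1/15) → C = -13/75
  (7/58, 0) → C = 119/116
The feasible region has finitely many vertices and no improving ray; the minimum is -7358/275 at (0, 566/55).

bounded optimum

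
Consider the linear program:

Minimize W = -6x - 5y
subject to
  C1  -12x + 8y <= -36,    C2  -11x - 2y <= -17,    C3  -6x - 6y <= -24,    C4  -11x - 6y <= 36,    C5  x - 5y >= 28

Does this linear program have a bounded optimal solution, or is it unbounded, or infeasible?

unbounded

From the feasible point (8, -4), moving in the direction (5, 1) keeps every constraint satisfied while W decreases without bound.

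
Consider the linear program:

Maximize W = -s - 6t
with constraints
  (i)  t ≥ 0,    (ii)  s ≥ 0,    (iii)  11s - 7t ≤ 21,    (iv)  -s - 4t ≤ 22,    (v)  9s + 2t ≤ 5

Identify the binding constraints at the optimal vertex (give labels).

Vertices and W = -s - 6t:
  (0, 0) → W = 0
  (5/9, 0) → W = -5/9
  (0, 5/2) → W = -15

The maximum is at (0, 0). Substituting into each constraint, equality holds for (i) and (ii); the remaining constraints have slack.

(i) and (ii)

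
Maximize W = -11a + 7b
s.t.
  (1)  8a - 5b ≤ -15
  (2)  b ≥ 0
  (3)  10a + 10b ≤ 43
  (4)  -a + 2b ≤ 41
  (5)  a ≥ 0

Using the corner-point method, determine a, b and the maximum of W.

The binding constraints are 10a + 10b = 43 and a = 0.
Solving simultaneously gives a = 0, b = 43/10.

a = 0, b = 43/10, maximum W = 301/10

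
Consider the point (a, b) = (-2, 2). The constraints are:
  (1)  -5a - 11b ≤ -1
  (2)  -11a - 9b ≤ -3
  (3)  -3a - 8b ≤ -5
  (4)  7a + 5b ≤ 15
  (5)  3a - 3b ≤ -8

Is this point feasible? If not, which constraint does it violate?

not feasible — violates (2)

Constraint (2): -11a - 9b = 4, which is not ≤ -3. All other constraints are satisfied.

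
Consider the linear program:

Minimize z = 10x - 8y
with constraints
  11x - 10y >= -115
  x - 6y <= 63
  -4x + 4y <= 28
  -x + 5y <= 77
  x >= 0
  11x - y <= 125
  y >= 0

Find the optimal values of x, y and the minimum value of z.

x = 0, y = 7, minimum z = -56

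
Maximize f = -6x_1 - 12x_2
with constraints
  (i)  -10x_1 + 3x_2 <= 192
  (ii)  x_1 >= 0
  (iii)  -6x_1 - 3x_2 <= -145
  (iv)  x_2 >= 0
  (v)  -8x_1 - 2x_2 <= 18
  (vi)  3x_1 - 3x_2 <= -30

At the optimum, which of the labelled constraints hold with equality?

Extreme points and f = -6x_1 - 12x_2:
  (0, 64) → f = -768
  (0, 145/3) → f = -580
  (115/9, 205/9) → f = -350
The feasible region is unbounded (it extends along (3, 10), (1, 1)), but f strictly decreases along every unbounded feasible direction, so there is no improving ray and the maximum is attained at a vertex.

The maximum is at (115/9, 205/9). Substituting into each constraint, equality holds for (iii) and (vi); the remaining constraints have slack.

(iii) and (vi)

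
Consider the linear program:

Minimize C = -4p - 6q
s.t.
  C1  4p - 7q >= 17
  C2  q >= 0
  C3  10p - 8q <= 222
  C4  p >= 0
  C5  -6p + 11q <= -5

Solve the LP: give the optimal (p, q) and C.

p = 709/19, q = 359/19, minimum C = -4990/19

Feasible corners and C = -4p - 6q:
  (17/4, 0) → C = -17
  (709/19, 359/19) → C = -4990/19
  (111/5, 0) → C = -444/5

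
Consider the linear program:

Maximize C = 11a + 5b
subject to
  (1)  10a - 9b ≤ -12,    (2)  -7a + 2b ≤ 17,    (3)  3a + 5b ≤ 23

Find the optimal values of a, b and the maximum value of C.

a = 21/11, b = 38/11, maximum C = 421/11

Extreme points and C = 11a + 5b:
  (-3, -2) → C = -43
  (21/11, 38/11) → C = 421/11
  (-39/41, 212/41) → C = 631/41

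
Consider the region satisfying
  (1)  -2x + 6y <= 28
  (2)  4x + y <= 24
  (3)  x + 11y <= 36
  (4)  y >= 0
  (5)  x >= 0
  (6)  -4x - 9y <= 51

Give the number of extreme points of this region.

4

Intersecting each pair of boundary lines and keeping only the points that satisfy every inequality leaves:
  (228/43, 120/43)
  (6, 0)
  (0, 36/11)
  (0, 0)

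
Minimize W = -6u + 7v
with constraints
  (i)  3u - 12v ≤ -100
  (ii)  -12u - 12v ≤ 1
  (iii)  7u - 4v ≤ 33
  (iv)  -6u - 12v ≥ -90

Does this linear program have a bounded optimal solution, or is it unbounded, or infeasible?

Extreme points and W = -6u + 7v:
  (-101/15, 133/20) → W = 1739/20
  (-10/9, 145/18) → W = 1135/18
  (-91/6, 181/12) → W = 2359/12
The feasible region has finitely many vertices and no improving ray; the minimum is 1135/18 at (-10/9, 145/18).

bounded optimum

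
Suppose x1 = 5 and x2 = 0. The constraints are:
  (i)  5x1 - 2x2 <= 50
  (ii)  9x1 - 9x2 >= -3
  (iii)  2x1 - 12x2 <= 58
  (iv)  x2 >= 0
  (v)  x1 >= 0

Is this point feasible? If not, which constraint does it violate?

feasible

(i): 25 ≤ 50 ✓
(ii): 45 ≥ -3 ✓
(iii): 10 ≤ 58 ✓
(iv): 0 ≥ 0 ✓
(v): 5 ≥ 0 ✓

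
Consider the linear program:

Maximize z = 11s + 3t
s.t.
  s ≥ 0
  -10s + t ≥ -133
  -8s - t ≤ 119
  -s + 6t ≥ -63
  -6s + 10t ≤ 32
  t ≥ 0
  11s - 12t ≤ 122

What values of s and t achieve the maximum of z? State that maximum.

Feasible corners and z = 11s + 3t:
  (0, 16/5) → z = 48/5
  (0, 0) → z = 0
  (681/47, 559/47) → z = 9168/47
  (1474/109, 243/109) → z = 16943/109
  (122/11, 0) → z = 122

The optimum lies where -10s + t = -133 and -6s + 10t = 32.
Solving simultaneously gives s = 681/47, t = 559/47.

s = 681/47, t = 559/47, maximum z = 9168/47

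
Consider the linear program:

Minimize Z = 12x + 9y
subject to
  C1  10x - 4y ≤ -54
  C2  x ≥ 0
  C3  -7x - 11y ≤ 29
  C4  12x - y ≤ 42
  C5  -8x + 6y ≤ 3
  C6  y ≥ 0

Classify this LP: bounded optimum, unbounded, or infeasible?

The boundaries 10x - 4y = -54 and x = 0 meet at (0, 27/2), but that point violates -8x + 6y ≤ 3. Every candidate vertex is excluded by some other constraint, so the feasible region is empty.

infeasible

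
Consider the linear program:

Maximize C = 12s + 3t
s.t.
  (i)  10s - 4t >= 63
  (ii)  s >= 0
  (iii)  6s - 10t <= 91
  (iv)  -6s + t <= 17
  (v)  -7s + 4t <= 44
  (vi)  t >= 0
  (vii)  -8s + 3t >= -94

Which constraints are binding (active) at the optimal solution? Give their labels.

Extreme points and C = 12s + 3t:
  (107/3, 881/12) → C = 2593/4
  (63/10, 0) → C = 378/5
  (508/11, 1010/11) → C = 9126/11
  (47/4, 0) → C = 141

The maximum is at (508/11, 1010/11). Substituting into each constraint, equality holds for (v) and (vii); the remaining constraints have slack.

(v) and (vii)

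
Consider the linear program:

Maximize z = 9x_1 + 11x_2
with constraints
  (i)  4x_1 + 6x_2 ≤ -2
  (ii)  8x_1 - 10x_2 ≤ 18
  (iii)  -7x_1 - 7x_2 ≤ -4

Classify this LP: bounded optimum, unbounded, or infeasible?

The boundaries 4x_1 + 6x_2 = -2 and 8x_1 - 10x_2 = 18 meet at (1, -1), but that point violates -7x_1 - 7x_2 ≤ -4. Every candidate vertex is excluded by some other constraint, so the feasible region is empty.

infeasible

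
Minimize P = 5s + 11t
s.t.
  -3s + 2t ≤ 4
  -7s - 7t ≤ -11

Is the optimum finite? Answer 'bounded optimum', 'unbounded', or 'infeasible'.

unbounded

From the feasible point (-6/35, 61/35), moving in the direction (7, -7) keeps every constraint satisfied while P decreases without bound.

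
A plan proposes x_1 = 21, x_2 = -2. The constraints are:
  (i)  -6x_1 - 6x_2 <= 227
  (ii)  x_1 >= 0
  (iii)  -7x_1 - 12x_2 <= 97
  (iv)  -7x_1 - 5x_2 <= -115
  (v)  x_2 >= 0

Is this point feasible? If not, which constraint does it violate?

Constraint (v): x_2 = -2, which is not ≥ 0. All other constraints are satisfied.

not feasible — violates (v)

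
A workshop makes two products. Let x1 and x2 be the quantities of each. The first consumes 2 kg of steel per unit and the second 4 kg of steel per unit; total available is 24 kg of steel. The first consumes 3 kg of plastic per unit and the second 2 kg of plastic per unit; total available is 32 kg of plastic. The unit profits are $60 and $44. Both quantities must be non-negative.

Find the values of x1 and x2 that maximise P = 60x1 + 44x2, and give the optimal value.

Corner points and P = 60x1 + 44x2:
  (0, 0) → P = 0
  (0, 6) → P = 264
  (32/3, 0) → P = 640
  (10, 1) → P = 644

At the optimal vertex, 2x1 + 4x2 = 24 and 3x1 + 2x2 = 32.
Solving simultaneously gives x1 = 10, x2 = 1.

x1 = 10, x2 = 1, maximum P = 644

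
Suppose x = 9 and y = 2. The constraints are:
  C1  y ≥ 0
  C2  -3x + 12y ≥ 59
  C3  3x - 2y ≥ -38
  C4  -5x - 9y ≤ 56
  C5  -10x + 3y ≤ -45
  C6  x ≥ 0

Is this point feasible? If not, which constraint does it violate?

not feasible — violates C2

Constraint C2: -3x + 12y = -3, which is not ≥ 59. All other constraints are satisfied.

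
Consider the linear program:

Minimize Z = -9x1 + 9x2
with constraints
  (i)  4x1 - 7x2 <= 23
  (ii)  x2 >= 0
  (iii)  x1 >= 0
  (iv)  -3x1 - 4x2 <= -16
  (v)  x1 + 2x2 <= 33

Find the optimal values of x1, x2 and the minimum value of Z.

x1 = 277/15, x2 = 109/15, minimum Z = -504/5

Extreme points and Z = -9x1 + 9x2:
  (23/4, 0) → Z = -207/4
  (277/15, 109/15) → Z = -504/5
  (16/3, 0) → Z = -48
  (0, 4) → Z = 36
  (0, 33/2) → Z = 297/2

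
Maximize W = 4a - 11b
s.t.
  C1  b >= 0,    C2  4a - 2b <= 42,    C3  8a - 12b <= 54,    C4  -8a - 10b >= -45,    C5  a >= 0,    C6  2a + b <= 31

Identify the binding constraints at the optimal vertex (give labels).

C1 and C4

Corner points and W = 4a - 11b:
  (45/8, 0) → W = 45/2
  (0, 0) → W = 0
  (0, 9/2) → W = -99/2

The maximum is at (45/8, 0). Substituting into each constraint, equality holds for C1 and C4; the remaining constraints have slack.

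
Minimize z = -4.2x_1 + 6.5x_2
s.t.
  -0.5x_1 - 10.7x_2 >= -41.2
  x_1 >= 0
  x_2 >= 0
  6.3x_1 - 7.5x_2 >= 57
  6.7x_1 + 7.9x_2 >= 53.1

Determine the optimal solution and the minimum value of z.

x_1 = 82.4, x_2 = 0, minimum z = -346.08

Vertices and z = -4.2x_1 + 6.5x_2:
  (412/5, 0) → z = -8652/25
  (15315/1186, 3851/1186) → z = -78583/2372
  (190/21, 0) → z = -38

The binding constraints are -0.5x_1 - 10.7x_2 = -41.2 and x_2 = 0.
Solving simultaneously gives x_1 = 412/5, x_2 = 0.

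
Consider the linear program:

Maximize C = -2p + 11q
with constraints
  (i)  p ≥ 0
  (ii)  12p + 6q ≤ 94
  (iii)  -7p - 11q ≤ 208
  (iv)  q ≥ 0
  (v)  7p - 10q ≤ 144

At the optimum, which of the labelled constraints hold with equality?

(i) and (ii)

Corner points and C = -2p + 11q:
  (0, 47/3) → C = 517/3
  (0, 0) → C = 0
  (47/6, 0) → C = -47/3

The maximum is at (0, 47/3). Substituting into each constraint, equality holds for (i) and (ii); the remaining constraints have slack.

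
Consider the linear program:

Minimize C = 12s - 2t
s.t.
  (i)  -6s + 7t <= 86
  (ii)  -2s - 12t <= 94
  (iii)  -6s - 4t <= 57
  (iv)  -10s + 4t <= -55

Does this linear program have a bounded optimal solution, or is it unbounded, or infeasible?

bounded optimum

Vertices and C = 12s - 2t:
  (729/46, 595/23) → C = 3184/23
  (71/32, -525/64) → C = 1377/32
The feasible region has finitely many vertices and no improving ray; the minimum is 1377/32 at (71/32, -525/64).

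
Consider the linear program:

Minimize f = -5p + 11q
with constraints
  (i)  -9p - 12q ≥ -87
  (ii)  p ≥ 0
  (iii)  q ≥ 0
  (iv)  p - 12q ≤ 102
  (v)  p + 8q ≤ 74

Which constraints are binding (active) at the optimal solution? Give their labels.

Corner points and f = -5p + 11q:
  (0, 29/4) → f = 319/4
  (29/3, 0) → f = -145/3
  (0, 0) → f = 0

The minimum is at (29/3, 0). Substituting into each constraint, equality holds for (i) and (iii); the remaining constraints have slack.

(i) and (iii)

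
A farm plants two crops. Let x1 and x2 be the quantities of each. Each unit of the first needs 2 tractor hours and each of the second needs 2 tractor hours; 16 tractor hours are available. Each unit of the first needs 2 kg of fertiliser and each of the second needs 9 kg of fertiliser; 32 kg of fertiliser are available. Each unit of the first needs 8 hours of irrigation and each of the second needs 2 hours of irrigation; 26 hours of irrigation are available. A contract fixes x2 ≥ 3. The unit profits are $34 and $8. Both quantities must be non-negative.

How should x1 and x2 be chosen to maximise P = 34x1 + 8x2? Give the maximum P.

Vertices and P = 34x1 + 8x2:
  (0, 32/9) → P = 256/9
  (0, 3) → P = 24
  (5/2, 3) → P = 109

At the optimal vertex, 2x1 + 9x2 = 32 and 8x1 + 2x2 = 26.
Solving simultaneously gives x1 = 5/2, x2 = 3.

x1 = 5/2, x2 = 3, maximum P = 109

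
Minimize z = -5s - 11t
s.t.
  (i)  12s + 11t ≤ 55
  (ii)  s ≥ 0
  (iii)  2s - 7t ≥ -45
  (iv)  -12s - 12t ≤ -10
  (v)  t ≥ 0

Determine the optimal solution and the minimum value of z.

Extreme points and z = -5s - 11t:
  (0, 5) → z = -55
  (55/12, 0) → z = -275/12
  (0, 5/6) → z = -55/6
  (5/6, 0) → z = -25/6

The binding constraints are 12s + 11t = 55 and s = 0.
Solving simultaneously gives s = 0, t = 5.

s = 0, t = 5, minimum z = -55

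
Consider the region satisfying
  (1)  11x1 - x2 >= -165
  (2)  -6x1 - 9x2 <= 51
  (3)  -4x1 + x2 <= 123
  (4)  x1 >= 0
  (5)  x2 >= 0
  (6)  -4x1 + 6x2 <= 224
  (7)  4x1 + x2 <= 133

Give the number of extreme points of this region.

4

Of the 21 pairwise boundary intersections, those satisfying every inequality are:
  (0, 0)
  (0, 112/3)
  (133/4, 0)
  (41/2, 51)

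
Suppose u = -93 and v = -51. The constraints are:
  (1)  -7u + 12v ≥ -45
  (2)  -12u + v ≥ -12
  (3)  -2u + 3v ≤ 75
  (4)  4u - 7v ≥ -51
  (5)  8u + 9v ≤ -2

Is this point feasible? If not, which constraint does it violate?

feasible

(1): 39 ≥ -45 ✓
(2): 1065 ≥ -12 ✓
(3): 33 ≤ 75 ✓
(4): -15 ≥ -51 ✓
(5): -1203 ≤ -2 ✓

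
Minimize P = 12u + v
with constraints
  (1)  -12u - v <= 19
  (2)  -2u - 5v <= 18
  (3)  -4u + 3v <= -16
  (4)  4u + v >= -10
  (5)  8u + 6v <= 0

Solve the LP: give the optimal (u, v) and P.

Feasible corners and P = 12u + v:
  (1, -4) → P = 8
  (27/7, -36/7) → P = 288/7
  (2, -8/3) → P = 64/3

The binding constraints are -2u - 5v = 18 and -4u + 3v = -16.
Solving simultaneously gives u = 1, v = -4.

u = 1, v = -4, minimum P = 8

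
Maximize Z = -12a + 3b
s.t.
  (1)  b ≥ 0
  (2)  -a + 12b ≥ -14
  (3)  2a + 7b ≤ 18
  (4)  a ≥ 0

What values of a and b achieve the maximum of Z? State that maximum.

a = 0, b = 18/7, maximum Z = 54/7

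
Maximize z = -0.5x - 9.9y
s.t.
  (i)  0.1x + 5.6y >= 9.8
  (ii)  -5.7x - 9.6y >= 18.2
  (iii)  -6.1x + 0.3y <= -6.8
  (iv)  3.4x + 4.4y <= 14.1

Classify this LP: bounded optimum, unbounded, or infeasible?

infeasible

The boundaries 0.1x + 5.6y = 9.8 and -5.7x - 9.6y = 18.2 meet at (-2450/387, 721/387), but that point violates -6.1x + 0.3y ≤ -6.8. Every candidate vertex is excluded by some other constraint, so the feasible region is empty.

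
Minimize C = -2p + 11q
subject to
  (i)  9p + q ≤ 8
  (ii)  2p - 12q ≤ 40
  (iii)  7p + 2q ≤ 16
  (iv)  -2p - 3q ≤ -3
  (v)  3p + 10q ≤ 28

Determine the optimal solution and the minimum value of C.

Corner points and C = -2p + 11q:
  (21/25, 11/25) → C = 79/25
  (52/87, 76/29) → C = 2404/87
  (-54/11, 47/11) → C = 625/11

The optimum lies where 9p + q = 8 and -2p - 3q = -3.
Solving simultaneously gives p = 21/25, q = 11/25.

p = 21/25, q = 11/25, minimum C = 79/25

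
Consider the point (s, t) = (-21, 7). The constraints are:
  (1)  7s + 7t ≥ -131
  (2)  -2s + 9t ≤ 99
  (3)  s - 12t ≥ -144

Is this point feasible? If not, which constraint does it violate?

Constraint (2): -2s + 9t = 105, which is not ≤ 99. All other constraints are satisfied.

not feasible — violates (2)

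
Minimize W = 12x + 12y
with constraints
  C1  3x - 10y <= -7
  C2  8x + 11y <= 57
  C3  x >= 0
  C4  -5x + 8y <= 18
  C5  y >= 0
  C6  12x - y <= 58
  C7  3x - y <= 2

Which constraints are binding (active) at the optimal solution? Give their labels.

C1 and C3

Feasible corners and W = 12x + 12y:
  (0, 7/10) → W = 42/5
  (1, 1) → W = 24
  (0, 9/4) → W = 27
  (34/19, 64/19) → W = 1176/19

The minimum is at (0, 7/10). Substituting into each constraint, equality holds for C1 and C3; the remaining constraints have slack.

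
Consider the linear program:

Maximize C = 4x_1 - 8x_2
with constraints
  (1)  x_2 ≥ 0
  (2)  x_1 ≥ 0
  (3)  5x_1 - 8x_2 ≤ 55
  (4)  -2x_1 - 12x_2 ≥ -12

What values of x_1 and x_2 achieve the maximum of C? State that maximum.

x_1 = 6, x_2 = 0, maximum C = 24

Corner points and C = 4x_1 - 8x_2:
  (0, 0) → C = 0
  (6, 0) → C = 24
  (0, 1) → C = -8

The binding constraints are x_2 = 0 and -2x_1 - 12x_2 = -12.
Solving simultaneously gives x_1 = 6, x_2 = 0.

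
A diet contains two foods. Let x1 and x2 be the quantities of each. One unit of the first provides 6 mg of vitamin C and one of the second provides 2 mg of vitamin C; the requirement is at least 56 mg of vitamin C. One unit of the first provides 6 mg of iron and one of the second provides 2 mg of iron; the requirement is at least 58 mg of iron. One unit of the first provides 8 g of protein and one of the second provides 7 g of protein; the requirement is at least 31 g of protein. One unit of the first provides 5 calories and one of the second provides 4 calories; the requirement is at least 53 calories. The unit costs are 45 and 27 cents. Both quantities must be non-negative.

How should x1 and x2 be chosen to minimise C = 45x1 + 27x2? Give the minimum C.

x1 = 9, x2 = 2, minimum C = 459

Feasible corners and C = 45x1 + 27x2:
  (0, 29) → C = 783
  (53/5, 0) → C = 477
  (9, 2) → C = 459
The feasible region is unbounded (it extends along (0, 1), (1, 0)), but C strictly increases along every unbounded feasible direction, so there is no improving ray and the minimum is attained at a vertex.

At the optimal vertex, 6x1 + 2x2 = 58 and 5x1 + 4x2 = 53.
Solving simultaneously gives x1 = 9, x2 = 2.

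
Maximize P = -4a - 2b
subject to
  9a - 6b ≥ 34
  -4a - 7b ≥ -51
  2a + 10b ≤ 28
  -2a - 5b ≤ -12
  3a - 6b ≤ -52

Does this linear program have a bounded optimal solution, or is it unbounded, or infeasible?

infeasible

The boundaries 9a - 6b = 34 and 2a + 10b = 28 meet at (254/51, 92/51), but that point violates 3a - 6b ≤ -52. Every candidate vertex is excluded by some other constraint, so the feasible region is empty.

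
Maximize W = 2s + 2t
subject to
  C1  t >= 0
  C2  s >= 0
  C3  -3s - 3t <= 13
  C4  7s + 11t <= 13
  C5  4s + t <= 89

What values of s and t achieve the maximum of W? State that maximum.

s = 13/7, t = 0, maximum W = 26/7

Feasible corners and W = 2s + 2t:
  (0, 0) → W = 0
  (13/7, 0) → W = 26/7
  (0, 13/11) → W = 26/11

At the optimal vertex, t = 0 and 7s + 11t = 13.
Solving simultaneously gives s = 13/7, t = 0.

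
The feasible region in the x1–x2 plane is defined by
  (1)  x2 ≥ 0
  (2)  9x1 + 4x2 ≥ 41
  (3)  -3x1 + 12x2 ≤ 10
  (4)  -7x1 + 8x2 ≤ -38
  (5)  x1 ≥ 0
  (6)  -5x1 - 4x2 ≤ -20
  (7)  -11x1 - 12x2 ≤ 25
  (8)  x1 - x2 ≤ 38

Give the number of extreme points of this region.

Intersecting each pair of boundary lines and keeping only the points that satisfy every inequality leaves:
  (38/7, 0)
  (38, 0)
  (134/15, 46/15)
  (466/9, 124/9)

4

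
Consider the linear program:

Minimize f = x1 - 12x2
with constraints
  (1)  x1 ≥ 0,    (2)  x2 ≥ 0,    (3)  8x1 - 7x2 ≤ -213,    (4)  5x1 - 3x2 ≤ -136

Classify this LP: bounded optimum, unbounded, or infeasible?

From the feasible point (0, 136/3), moving in the direction (0, 1) keeps every constraint satisfied while f decreases without bound.

unbounded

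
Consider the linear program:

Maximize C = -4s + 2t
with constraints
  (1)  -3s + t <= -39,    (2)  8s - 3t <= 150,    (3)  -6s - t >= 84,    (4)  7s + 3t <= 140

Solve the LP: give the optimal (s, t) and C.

s = -5, t = -54, maximum C = -88

Feasible corners and C = -4s + 2t:
  (-33, -138) → C = -144
  (-5, -54) → C = -88
  (-51/13, -786/13) → C = -1368/13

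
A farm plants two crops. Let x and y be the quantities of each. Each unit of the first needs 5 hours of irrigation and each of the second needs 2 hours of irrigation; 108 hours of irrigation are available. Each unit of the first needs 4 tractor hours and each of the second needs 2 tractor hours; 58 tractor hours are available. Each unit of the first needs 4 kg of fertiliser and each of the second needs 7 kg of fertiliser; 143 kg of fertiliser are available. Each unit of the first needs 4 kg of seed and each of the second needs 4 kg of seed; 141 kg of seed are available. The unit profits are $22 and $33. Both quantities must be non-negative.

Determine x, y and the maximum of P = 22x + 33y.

x = 6, y = 17, maximum P = 693

Vertices and P = 22x + 33y:
  (0, 0) → P = 0
  (0, 143/7) → P = 4719/7
  (29/2, 0) → P = 319
  (6, 17) → P = 693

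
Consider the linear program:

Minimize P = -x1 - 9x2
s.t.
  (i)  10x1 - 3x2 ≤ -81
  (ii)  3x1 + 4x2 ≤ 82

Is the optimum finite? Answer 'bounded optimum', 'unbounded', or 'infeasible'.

unbounded

From the feasible point (-78/49, 1063/49), moving in the direction (-4, 3) keeps every constraint satisfied while P decreases without bound.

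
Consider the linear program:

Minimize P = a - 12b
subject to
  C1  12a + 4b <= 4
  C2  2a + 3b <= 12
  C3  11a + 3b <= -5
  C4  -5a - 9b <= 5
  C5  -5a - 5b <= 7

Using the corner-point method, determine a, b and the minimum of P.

a = -81/5, b = 74/5, minimum P = -969/5

Vertices and P = a - 12b:
  (-17/9, 142/27) → P = -65
  (-81/5, 74/5) → P = -969/5
  (-5/14, -5/14) → P = 55/14
  (-19/10, 1/2) → P = -79/10

At the optimal vertex, 2a + 3b = 12 and -5a - 5b = 7.
Solving simultaneously gives a = -81/5, b = 74/5.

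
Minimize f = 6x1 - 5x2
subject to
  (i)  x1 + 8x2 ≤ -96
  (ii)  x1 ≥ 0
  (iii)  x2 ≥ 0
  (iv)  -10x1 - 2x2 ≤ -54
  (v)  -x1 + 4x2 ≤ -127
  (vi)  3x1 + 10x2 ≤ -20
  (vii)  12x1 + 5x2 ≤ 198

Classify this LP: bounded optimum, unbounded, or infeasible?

The boundaries -10x1 - 2x2 = -54 and -x1 + 4x2 = -127 meet at (235/21, -608/21), but that point violates x2 ≥ 0. Every candidate vertex is excluded by some other constraint, so the feasible region is empty.

infeasible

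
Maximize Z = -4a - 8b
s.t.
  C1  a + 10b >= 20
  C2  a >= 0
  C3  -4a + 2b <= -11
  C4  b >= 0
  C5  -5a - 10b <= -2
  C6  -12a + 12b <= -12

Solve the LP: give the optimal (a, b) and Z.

Extreme points and Z = -4a - 8b:
  (25/7, 23/14) → Z = -192/7
  (20, 0) → Z = -80
  (9/2, 7/2) → Z = -46
The feasible region is unbounded (it extends along (1, 1), (1, 0)), but Z strictly decreases along every unbounded feasible direction, so there is no improving ray and the maximum is attained at a vertex.

The optimum lies where a + 10b = 20 and -4a + 2b = -11.
Solving simultaneously gives a = 25/7, b = 23/14.

a = 25/7, b = 23/14, maximum Z = -192/7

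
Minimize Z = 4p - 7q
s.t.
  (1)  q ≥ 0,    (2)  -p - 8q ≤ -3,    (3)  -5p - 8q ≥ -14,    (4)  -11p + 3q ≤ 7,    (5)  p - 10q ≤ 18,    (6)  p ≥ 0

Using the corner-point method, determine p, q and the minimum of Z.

p = 0, q = 7/4, minimum Z = -49/4

Vertices and Z = 4p - 7q:
  (11/4, 1/32) → Z = 345/32
  (0, 3/8) → Z = -21/8
  (0, 7/4) → Z = -49/4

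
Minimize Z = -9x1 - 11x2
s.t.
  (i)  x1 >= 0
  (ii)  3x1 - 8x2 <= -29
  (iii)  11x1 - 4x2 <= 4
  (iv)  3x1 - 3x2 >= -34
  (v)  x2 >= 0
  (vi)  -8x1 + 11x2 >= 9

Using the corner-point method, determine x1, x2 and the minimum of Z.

x1 = 148/21, x2 = 386/21, minimum Z = -5578/21

Corner points and Z = -9x1 - 11x2:
  (0, 29/8) → Z = -319/8
  (0, 34/3) → Z = -374/3
  (37/19, 331/76) → Z = -4973/76
  (148/21, 386/21) → Z = -5578/21

The binding constraints are 11x1 - 4x2 = 4 and 3x1 - 3x2 = -34.
Solving simultaneously gives x1 = 148/21, x2 = 386/21.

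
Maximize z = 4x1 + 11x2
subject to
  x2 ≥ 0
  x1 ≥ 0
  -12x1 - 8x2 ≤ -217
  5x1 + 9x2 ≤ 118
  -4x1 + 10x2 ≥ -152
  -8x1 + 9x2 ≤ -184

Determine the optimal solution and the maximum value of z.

Vertices and z = 4x1 + 11x2:
  (118/5, 0) → z = 472/5
  (23, 0) → z = 92
  (302/13, 8/39) → z = 3712/39

x1 = 302/13, x2 = 8/39, maximum z = 3712/39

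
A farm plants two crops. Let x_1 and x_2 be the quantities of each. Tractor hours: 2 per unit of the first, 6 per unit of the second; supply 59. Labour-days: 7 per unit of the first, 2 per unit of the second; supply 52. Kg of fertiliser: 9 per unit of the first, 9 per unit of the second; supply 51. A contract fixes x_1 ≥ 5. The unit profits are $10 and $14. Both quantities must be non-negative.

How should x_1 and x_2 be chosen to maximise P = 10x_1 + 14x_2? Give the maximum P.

x_1 = 5, x_2 = 2/3, maximum P = 178/3

Extreme points and P = 10x_1 + 14x_2:
  (17/3, 0) → P = 170/3
  (5, 0) → P = 50
  (5, 2/3) → P = 178/3

At the optimal vertex, 9x_1 + 9x_2 = 51 and x_1 = 5.
Solving simultaneously gives x_1 = 5, x_2 = 2/3.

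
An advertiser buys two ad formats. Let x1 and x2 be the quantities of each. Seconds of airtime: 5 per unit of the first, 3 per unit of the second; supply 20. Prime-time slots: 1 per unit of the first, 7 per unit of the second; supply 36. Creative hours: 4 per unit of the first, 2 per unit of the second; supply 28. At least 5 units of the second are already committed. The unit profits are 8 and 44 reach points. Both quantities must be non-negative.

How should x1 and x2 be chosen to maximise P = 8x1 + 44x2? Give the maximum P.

x1 = 1, x2 = 5, maximum P = 228

Feasible corners and P = 8x1 + 44x2:
  (0, 36/7) → P = 1584/7
  (0, 5) → P = 220
  (1, 5) → P = 228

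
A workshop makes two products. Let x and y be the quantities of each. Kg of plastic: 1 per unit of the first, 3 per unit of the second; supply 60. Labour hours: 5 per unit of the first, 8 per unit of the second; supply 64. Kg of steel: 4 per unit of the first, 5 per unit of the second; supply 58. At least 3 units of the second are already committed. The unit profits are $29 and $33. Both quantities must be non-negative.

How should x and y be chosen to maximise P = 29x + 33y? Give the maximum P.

At the optimal vertex, 5x + 8y = 64 and y = 3.
Solving simultaneously gives x = 8, y = 3.

x = 8, y = 3, maximum P = 331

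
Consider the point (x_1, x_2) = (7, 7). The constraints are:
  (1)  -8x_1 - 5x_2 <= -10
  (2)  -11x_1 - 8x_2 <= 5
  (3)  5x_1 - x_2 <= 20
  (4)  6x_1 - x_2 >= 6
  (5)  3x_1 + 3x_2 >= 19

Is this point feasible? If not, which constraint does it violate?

not feasible — violates (3)

Constraint (3): 5x_1 - x_2 = 28, which is not ≤ 20. All other constraints are satisfied.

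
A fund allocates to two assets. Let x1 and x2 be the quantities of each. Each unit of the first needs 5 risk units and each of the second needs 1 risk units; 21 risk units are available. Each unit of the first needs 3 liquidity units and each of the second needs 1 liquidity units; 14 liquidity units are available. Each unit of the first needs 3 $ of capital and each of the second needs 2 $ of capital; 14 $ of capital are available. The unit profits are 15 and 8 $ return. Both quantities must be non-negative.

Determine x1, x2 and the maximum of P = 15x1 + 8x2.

Feasible corners and P = 15x1 + 8x2:
  (0, 0) → P = 0
  (0, 7) → P = 56
  (21/5, 0) → P = 63
  (4, 1) → P = 68

x1 = 4, x2 = 1, maximum P = 68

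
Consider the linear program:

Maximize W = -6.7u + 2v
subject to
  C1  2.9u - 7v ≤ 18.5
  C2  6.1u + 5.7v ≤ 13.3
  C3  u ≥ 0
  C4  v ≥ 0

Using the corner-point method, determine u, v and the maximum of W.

u = 0, v = 7/3, maximum W = 14/3

Feasible corners and W = -6.7u + 2v:
  (0, 7/3) → W = 14/3
  (133/61, 0) → W = -8911/610
  (0, 0) → W = 0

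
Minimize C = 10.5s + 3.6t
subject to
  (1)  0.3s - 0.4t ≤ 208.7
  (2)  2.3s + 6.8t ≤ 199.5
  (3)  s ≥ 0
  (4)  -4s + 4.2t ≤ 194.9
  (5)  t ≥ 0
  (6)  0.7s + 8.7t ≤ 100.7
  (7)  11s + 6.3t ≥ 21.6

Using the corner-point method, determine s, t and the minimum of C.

Vertices and C = 10.5s + 3.6t:
  (1995/23, 0) → C = 41895/46
  (105089/1525, 9196/1525) → C = 11365401/15250
  (0, 1007/87) → C = 6042/145
  (0, 24/7) → C = 432/35
  (108/55, 0) → C = 1134/55

s = 0, t = 24/7, minimum C = 432/35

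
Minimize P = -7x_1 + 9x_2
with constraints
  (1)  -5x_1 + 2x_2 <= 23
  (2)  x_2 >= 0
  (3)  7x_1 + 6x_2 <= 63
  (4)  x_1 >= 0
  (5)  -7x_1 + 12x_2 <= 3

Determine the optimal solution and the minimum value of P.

Vertices and P = -7x_1 + 9x_2:
  (9, 0) → P = -63
  (0, 0) → P = 0
  (41/7, 11/3) → P = -8
  (0, 1/4) → P = 9/4

At the optimal vertex, x_2 = 0 and 7x_1 + 6x_2 = 63.
Solving simultaneously gives x_1 = 9, x_2 = 0.

x_1 = 9, x_2 = 0, minimum P = -63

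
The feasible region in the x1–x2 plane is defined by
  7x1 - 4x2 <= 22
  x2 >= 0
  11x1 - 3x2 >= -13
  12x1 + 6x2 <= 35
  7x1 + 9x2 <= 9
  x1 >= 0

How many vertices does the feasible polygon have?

3

Intersecting each pair of boundary lines and keeping only the points that satisfy every inequality leaves:
  (9/7, 0)
  (0, 0)
  (0, 1)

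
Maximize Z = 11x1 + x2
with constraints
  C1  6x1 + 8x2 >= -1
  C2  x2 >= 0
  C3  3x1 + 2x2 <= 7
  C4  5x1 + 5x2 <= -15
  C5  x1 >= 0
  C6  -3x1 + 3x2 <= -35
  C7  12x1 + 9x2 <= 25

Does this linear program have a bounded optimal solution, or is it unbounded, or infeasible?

The boundaries -3x1 + 3x2 = -35 and 12x1 + 9x2 = 25 meet at (130/21, -115/21), but that point violates 6x1 + 8x2 ≥ -1. Every candidate vertex is excluded by some other constraint, so the feasible region is empty.

infeasible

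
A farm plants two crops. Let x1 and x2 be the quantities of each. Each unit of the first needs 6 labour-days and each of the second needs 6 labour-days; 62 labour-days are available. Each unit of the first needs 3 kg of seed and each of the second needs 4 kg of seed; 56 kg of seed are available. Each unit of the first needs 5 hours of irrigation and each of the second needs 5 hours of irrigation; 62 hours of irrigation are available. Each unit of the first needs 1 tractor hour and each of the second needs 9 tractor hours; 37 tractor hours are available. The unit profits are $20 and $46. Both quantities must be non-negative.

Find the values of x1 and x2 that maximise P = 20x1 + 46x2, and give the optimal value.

Feasible corners and P = 20x1 + 46x2:
  (0, 0) → P = 0
  (0, 37/9) → P = 1702/9
  (31/3, 0) → P = 620/3
  (7, 10/3) → P = 880/3

At the optimal vertex, 6x1 + 6x2 = 62 and x1 + 9x2 = 37.
Solving simultaneously gives x1 = 7, x2 = 10/3.

x1 = 7, x2 = 10/3, maximum P = 880/3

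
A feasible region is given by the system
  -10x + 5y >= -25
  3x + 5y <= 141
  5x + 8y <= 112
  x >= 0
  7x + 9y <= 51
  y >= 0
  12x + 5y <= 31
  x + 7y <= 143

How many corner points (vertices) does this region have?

Pairwise boundary intersections that survive every other constraint:
  (5/2, 0)
  (28/11, 1/11)
  (0, 17/3)
  (0, 0)
  (24/73, 395/73)

5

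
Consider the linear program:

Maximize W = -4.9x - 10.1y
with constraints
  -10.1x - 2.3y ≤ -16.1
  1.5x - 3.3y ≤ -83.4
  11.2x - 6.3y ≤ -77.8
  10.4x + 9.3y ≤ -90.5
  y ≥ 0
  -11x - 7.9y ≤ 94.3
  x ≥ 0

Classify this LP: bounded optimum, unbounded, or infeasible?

The boundaries 1.5x - 3.3y = -83.4 and 11.2x - 6.3y = -77.8 meet at (8956/917, 27246/917), but that point violates 10.4x + 9.3y ≤ -90.5. Every candidate vertex is excluded by some other constraint, so the feasible region is empty.

infeasible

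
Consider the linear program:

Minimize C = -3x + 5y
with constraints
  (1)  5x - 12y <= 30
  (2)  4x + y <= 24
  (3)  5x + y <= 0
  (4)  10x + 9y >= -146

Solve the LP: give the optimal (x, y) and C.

Vertices and C = -3x + 5y:
  (6/13, -30/13) → C = -168/13
  (-494/55, -206/33) → C = -64/15
  (-24, 120) → C = 672
The feasible region is unbounded (it extends along (-1, 4), (-9, 10)), but C strictly increases along every unbounded feasible direction, so there is no improving ray and the minimum is attained at a vertex.

The binding constraints are 5x - 12y = 30 and 5x + y = 0.
Solving simultaneously gives x = 6/13, y = -30/13.

x = 6/13, y = -30/13, minimum C = -168/13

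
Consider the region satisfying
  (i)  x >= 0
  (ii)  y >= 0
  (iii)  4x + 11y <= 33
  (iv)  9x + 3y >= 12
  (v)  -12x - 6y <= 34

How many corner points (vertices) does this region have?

3

Intersecting each pair of boundary lines and keeping only the points that satisfy every inequality leaves:
  (33/4, 0)
  (4/3, 0)
  (11/29, 83/29)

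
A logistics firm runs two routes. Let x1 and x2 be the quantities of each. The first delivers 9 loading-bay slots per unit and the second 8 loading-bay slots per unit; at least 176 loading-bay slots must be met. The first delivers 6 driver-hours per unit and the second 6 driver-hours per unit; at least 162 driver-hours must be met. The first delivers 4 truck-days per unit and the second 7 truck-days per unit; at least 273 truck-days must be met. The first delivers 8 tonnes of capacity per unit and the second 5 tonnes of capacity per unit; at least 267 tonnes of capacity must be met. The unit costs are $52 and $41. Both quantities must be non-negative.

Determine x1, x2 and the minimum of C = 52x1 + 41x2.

x1 = 14, x2 = 31, minimum C = 1999

Vertices and C = 52x1 + 41x2:
  (0, 267/5) → C = 10947/5
  (273/4, 0) → C = 3549
  (14, 31) → C = 1999
The feasible region is unbounded (it extends along (0, 1), (1, 0)), but C strictly increases along every unbounded feasible direction, so there is no improving ray and the minimum is attained at a vertex.

The optimum lies where 4x1 + 7x2 = 273 and 8x1 + 5x2 = 267.
Solving simultaneously gives x1 = 14, x2 = 31.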